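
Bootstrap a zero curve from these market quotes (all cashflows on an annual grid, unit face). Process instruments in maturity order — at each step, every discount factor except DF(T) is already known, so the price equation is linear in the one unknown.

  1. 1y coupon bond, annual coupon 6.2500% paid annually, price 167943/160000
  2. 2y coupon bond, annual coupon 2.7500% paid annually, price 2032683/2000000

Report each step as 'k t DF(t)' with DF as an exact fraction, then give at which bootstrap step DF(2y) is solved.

step 1 [1y] bond c/1=1/16: DF=(167943/160000 − 1/16·(0))/(1+1/16) = 9879/10000 ≈ 0.987900
step 2 [2y] bond c/1=11/400: DF=(2032683/2000000 − 11/400·(0.987900))/(1+11/400) = 9627/10000 ≈ 0.962700

1 1 9879/10000
2 2 9627/10000
DF(2y) is solved at step 2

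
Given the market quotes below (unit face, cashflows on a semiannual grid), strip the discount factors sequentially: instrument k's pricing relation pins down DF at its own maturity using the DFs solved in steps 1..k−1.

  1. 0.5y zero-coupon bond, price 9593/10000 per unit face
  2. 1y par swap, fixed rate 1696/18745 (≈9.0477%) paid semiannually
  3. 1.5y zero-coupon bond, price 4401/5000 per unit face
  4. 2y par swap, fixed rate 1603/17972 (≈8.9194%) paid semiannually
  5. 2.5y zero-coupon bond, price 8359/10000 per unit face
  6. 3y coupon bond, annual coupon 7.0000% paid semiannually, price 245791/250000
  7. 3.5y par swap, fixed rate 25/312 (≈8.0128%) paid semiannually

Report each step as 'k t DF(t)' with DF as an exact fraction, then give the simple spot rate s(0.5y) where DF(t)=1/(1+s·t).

step 1 [0.5y] zero: DF = P = 9593/10000 ≈ 0.959300
step 2 [1y] swap r/2=848/18745: DF=(1 − 848/18745·(0.959300))/(1+848/18745) = 572/625 ≈ 0.915200
step 3 [1.5y] zero: DF = P = 4401/5000 ≈ 0.880200
step 4 [2y] swap r/2=1603/35944: DF=(1 − 1603/35944·(0.959300+0.915200+0.880200))/(1+1603/35944) = 8397/10000 ≈ 0.839700
step 5 [2.5y] zero: DF = P = 8359/10000 ≈ 0.835900
step 6 [3y] bond c/2=7/200: DF=(245791/250000 − 7/200·(0.959300+0.915200+0.880200+0.839700+0.835900))/(1+7/200) = 8001/10000 ≈ 0.800100
step 7 [3.5y] swap r/2=25/624: DF=(1 − 25/624·(0.959300+0.915200+0.880200+0.839700+0.835900+0.800100))/(1+25/624) = 19/25 ≈ 0.760000

1 1/2 9593/10000
2 1 572/625
3 3/2 4401/5000
4 2 8397/10000
5 5/2 8359/10000
6 3 8001/10000
7 7/2 19/25
s(0.5y) = (1/(9593/10000) − 1)/(1/2) = 814/9593 ≈ 8.4854%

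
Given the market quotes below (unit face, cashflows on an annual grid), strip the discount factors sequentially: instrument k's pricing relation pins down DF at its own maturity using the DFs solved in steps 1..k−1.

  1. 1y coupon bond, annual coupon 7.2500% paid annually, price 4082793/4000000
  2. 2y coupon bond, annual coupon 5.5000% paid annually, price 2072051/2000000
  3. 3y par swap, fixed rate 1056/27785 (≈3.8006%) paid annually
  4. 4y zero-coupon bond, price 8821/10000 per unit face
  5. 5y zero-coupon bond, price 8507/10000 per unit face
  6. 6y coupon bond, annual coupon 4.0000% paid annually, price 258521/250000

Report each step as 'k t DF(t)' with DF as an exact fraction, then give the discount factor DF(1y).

step 1 [1y] bond c/1=29/400: DF=(4082793/4000000 − 29/400·(0))/(1+29/400) = 9517/10000 ≈ 0.951700
step 2 [2y] bond c/1=11/200: DF=(2072051/2000000 − 11/200·(0.951700))/(1+11/200) = 2331/2500 ≈ 0.932400
step 3 [3y] swap r/1=1056/27785: DF=(1 − 1056/27785·(0.951700+0.932400))/(1+1056/27785) = 559/625 ≈ 0.894400
step 4 [4y] zero: DF = P = 8821/10000 ≈ 0.882100
step 5 [5y] zero: DF = P = 8507/10000 ≈ 0.850700
step 6 [6y] bond c/1=1/25: DF=(258521/250000 − 1/25·(0.951700+0.932400+0.894400+0.882100+0.850700))/(1+1/25) = 513/625 ≈ 0.820800

1 1 9517/10000
2 2 2331/2500
3 3 559/625
4 4 8821/10000
5 5 8507/10000
6 6 513/625
DF(1y) = 9517/10000 ≈ 0.951700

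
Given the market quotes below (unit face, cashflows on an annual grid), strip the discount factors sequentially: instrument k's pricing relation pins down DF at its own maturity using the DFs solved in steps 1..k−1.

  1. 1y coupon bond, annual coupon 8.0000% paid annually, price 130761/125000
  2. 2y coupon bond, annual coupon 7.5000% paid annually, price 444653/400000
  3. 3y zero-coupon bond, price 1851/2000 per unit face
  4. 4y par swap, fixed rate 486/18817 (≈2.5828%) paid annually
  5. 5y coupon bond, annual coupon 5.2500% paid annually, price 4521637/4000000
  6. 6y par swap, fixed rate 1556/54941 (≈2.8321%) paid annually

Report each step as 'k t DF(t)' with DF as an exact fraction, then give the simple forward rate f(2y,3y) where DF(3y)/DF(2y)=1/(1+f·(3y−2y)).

1 1 4843/5000
2 2 1933/2000
3 3 1851/2000
4 4 2257/2500
5 5 8863/10000
6 6 2111/2500
f(2y,3y) = ((1933/2000)/(1851/2000) − 1)/(1) = 82/1851 ≈ 4.4300%

step 1 [1y] bond c/1=2/25: DF=(130761/125000 − 2/25·(0))/(1+2/25) = 4843/5000 ≈ 0.968600
step 2 [2y] bond c/1=3/40: DF=(444653/400000 − 3/40·(0.968600))/(1+3/40) = 1933/2000 ≈ 0.966500
step 3 [3y] zero: DF = P = 1851/2000 ≈ 0.925500
step 4 [4y] swap r/1=486/18817: DF=(1 − 486/18817·(0.968600+0.966500+0.925500))/(1+486/18817) = 2257/2500 ≈ 0.902800
step 5 [5y] bond c/1=21/400: DF=(4521637/4000000 − 21/400·(0.968600+0.966500+0.925500+0.902800))/(1+21/400) = 8863/10000 ≈ 0.886300
step 6 [6y] swap r/1=1556/54941: DF=(1 − 1556/54941·(0.968600+0.966500+0.925500+0.902800+0.886300))/(1+1556/54941) = 2111/2500 ≈ 0.844400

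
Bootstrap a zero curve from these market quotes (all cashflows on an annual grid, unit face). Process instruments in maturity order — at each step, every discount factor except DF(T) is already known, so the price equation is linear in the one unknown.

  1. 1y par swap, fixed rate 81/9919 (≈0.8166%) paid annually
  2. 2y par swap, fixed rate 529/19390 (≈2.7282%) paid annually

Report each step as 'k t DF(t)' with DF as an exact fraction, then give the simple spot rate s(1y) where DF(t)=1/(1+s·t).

step 1 [1y] swap r/1=81/9919: DF=(1 − 81/9919·(0))/(1+81/9919) = 9919/10000 ≈ 0.991900
step 2 [2y] swap r/1=529/19390: DF=(1 − 529/19390·(0.991900))/(1+529/19390) = 9471/10000 ≈ 0.947100

1 1 9919/10000
2 2 9471/10000
s(1y) = (1/(9919/10000) − 1)/(1) = 81/9919 ≈ 0.8166%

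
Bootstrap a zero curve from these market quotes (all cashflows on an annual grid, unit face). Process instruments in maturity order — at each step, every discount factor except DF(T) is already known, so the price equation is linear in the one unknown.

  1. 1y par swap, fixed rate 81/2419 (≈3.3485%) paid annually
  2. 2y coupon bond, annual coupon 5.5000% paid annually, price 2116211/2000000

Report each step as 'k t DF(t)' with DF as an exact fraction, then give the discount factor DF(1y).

step 1 [1y] swap r/1=81/2419: DF=(1 − 81/2419·(0))/(1+81/2419) = 2419/2500 ≈ 0.967600
step 2 [2y] bond c/1=11/200: DF=(2116211/2000000 − 11/200·(0.967600))/(1+11/200) = 381/400 ≈ 0.952500

1 1 2419/2500
2 2 381/400
DF(1y) = 2419/2500 ≈ 0.967600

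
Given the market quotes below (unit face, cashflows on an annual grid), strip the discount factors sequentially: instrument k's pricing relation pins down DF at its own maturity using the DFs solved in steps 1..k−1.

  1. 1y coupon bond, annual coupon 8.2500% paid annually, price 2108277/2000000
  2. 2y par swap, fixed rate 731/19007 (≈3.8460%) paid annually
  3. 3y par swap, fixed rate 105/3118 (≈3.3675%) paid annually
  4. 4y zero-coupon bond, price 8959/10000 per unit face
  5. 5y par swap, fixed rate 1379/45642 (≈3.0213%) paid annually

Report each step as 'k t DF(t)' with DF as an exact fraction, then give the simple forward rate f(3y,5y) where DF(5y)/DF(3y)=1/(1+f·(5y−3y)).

step 1 [1y] bond c/1=33/400: DF=(2108277/2000000 − 33/400·(0))/(1+33/400) = 4869/5000 ≈ 0.973800
step 2 [2y] swap r/1=731/19007: DF=(1 − 731/19007·(0.973800))/(1+731/19007) = 9269/10000 ≈ 0.926900
step 3 [3y] swap r/1=105/3118: DF=(1 − 105/3118·(0.973800+0.926900))/(1+105/3118) = 1811/2000 ≈ 0.905500
step 4 [4y] zero: DF = P = 8959/10000 ≈ 0.895900
step 5 [5y] swap r/1=1379/45642: DF=(1 − 1379/45642·(0.973800+0.926900+0.905500+0.895900))/(1+1379/45642) = 8621/10000 ≈ 0.862100

1 1 4869/5000
2 2 9269/10000
3 3 1811/2000
4 4 8959/10000
5 5 8621/10000
f(3y,5y) = ((1811/2000)/(8621/10000) − 1)/(2) = 217/8621 ≈ 2.5171%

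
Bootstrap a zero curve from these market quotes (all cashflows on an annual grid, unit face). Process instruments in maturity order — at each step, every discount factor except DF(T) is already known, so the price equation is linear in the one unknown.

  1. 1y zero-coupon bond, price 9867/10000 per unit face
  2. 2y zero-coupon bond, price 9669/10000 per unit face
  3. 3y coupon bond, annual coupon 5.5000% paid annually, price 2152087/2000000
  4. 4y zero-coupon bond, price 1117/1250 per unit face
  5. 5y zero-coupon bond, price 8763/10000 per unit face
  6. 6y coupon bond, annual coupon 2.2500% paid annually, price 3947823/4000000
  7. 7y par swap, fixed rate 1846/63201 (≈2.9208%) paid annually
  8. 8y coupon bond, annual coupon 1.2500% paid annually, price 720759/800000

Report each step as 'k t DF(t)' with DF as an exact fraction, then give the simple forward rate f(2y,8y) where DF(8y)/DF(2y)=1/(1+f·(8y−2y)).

step 1 [1y] zero: DF = P = 9867/10000 ≈ 0.986700
step 2 [2y] zero: DF = P = 9669/10000 ≈ 0.966900
step 3 [3y] bond c/1=11/200: DF=(2152087/2000000 − 11/200·(0.986700+0.966900))/(1+11/200) = 9181/10000 ≈ 0.918100
step 4 [4y] zero: DF = P = 1117/1250 ≈ 0.893600
step 5 [5y] zero: DF = P = 8763/10000 ≈ 0.876300
step 6 [6y] bond c/1=9/400: DF=(3947823/4000000 − 9/400·(0.986700+0.966900+0.918100+0.893600+0.876300))/(1+9/400) = 8631/10000 ≈ 0.863100
step 7 [7y] swap r/1=1846/63201: DF=(1 − 1846/63201·(0.986700+0.966900+0.918100+0.893600+0.876300+0.863100))/(1+1846/63201) = 4077/5000 ≈ 0.815400
step 8 [8y] bond c/1=1/80: DF=(720759/800000 − 1/80·(0.986700+0.966900+0.918100+0.893600+0.876300+0.863100+0.815400))/(1+1/80) = 4059/5000 ≈ 0.811800

1 1 9867/10000
2 2 9669/10000
3 3 9181/10000
4 4 1117/1250
5 5 8763/10000
6 6 8631/10000
7 7 4077/5000
8 8 4059/5000
f(2y,8y) = ((9669/10000)/(4059/5000) − 1)/(6) = 47/1476 ≈ 3.1843%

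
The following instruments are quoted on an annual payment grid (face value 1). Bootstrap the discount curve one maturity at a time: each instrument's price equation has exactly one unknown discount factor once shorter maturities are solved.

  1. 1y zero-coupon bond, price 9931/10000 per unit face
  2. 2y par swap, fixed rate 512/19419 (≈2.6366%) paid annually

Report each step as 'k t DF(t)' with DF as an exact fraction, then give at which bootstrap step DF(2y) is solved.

step 1 [1y] zero: DF = P = 9931/10000 ≈ 0.993100
step 2 [2y] swap r/1=512/19419: DF=(1 − 512/19419·(0.993100))/(1+512/19419) = 593/625 ≈ 0.948800

1 1 9931/10000
2 2 593/625
DF(2y) is solved at step 2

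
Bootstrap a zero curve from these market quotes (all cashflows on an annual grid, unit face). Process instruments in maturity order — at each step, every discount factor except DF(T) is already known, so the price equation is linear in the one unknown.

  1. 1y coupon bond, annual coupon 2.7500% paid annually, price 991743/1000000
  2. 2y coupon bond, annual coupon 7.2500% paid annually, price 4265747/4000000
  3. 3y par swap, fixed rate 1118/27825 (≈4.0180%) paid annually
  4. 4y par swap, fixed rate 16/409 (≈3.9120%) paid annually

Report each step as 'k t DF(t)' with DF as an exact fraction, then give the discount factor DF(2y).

step 1 [1y] bond c/1=11/400: DF=(991743/1000000 − 11/400·(0))/(1+11/400) = 2413/2500 ≈ 0.965200
step 2 [2y] bond c/1=29/400: DF=(4265747/4000000 − 29/400·(0.965200))/(1+29/400) = 9291/10000 ≈ 0.929100
step 3 [3y] swap r/1=1118/27825: DF=(1 − 1118/27825·(0.965200+0.929100))/(1+1118/27825) = 4441/5000 ≈ 0.888200
step 4 [4y] swap r/1=16/409: DF=(1 − 16/409·(0.965200+0.929100+0.888200))/(1+16/409) = 536/625 ≈ 0.857600

1 1 2413/2500
2 2 9291/10000
3 3 4441/5000
4 4 536/625
DF(2y) = 9291/10000 ≈ 0.929100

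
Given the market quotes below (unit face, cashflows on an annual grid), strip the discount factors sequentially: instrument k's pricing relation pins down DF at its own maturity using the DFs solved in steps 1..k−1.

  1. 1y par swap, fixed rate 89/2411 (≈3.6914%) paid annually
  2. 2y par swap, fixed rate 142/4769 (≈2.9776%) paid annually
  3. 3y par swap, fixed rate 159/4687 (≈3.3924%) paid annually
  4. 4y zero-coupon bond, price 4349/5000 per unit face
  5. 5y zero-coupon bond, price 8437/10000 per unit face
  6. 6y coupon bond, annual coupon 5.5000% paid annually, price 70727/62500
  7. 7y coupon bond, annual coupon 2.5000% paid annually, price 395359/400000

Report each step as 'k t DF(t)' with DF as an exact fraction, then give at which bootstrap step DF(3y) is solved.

1 1 2411/2500
2 2 1179/1250
3 3 4523/5000
4 4 4349/5000
5 5 8437/10000
6 6 8367/10000
7 7 1667/2000
DF(3y) is solved at step 3

step 1 [1y] swap r/1=89/2411: DF=(1 − 89/2411·(0))/(1+89/2411) = 2411/2500 ≈ 0.964400
step 2 [2y] swap r/1=142/4769: DF=(1 − 142/4769·(0.964400))/(1+142/4769) = 1179/1250 ≈ 0.943200
step 3 [3y] swap r/1=159/4687: DF=(1 − 159/4687·(0.964400+0.943200))/(1+159/4687) = 4523/5000 ≈ 0.904600
step 4 [4y] zero: DF = P = 4349/5000 ≈ 0.869800
step 5 [5y] zero: DF = P = 8437/10000 ≈ 0.843700
step 6 [6y] bond c/1=11/200: DF=(70727/62500 − 11/200·(0.964400+0.943200+0.904600+0.869800+0.843700))/(1+11/200) = 8367/10000 ≈ 0.836700
step 7 [7y] bond c/1=1/40: DF=(395359/400000 − 1/40·(0.964400+0.943200+0.904600+0.869800+0.843700+0.836700))/(1+1/40) = 1667/2000 ≈ 0.833500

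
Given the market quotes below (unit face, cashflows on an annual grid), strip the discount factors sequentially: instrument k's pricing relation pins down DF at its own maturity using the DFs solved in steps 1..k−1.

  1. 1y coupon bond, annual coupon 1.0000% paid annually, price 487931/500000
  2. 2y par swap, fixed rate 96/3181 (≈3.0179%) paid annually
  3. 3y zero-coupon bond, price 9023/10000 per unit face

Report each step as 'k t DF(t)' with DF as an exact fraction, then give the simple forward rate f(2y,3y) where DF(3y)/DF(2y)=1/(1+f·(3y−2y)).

1 1 4831/5000
2 2 589/625
3 3 9023/10000
f(2y,3y) = ((589/625)/(9023/10000) − 1)/(1) = 401/9023 ≈ 4.4442%

step 1 [1y] bond c/1=1/100: DF=(487931/500000 − 1/100·(0))/(1+1/100) = 4831/5000 ≈ 0.966200
step 2 [2y] swap r/1=96/3181: DF=(1 − 96/3181·(0.966200))/(1+96/3181) = 589/625 ≈ 0.942400
step 3 [3y] zero: DF = P = 9023/10000 ≈ 0.902300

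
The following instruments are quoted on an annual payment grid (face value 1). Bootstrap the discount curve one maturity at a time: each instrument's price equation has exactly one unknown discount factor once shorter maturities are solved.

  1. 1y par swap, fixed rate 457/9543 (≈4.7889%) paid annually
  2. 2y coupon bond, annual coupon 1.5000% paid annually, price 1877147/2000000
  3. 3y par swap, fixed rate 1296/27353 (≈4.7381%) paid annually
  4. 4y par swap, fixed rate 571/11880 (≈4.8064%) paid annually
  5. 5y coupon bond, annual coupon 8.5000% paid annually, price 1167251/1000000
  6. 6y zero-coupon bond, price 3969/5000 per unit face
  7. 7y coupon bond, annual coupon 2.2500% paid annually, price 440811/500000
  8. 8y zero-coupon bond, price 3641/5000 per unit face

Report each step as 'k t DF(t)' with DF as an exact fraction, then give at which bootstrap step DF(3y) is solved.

step 1 [1y] swap r/1=457/9543: DF=(1 − 457/9543·(0))/(1+457/9543) = 9543/10000 ≈ 0.954300
step 2 [2y] bond c/1=3/200: DF=(1877147/2000000 − 3/200·(0.954300))/(1+3/200) = 4553/5000 ≈ 0.910600
step 3 [3y] swap r/1=1296/27353: DF=(1 − 1296/27353·(0.954300+0.910600))/(1+1296/27353) = 544/625 ≈ 0.870400
step 4 [4y] swap r/1=571/11880: DF=(1 − 571/11880·(0.954300+0.910600+0.870400))/(1+571/11880) = 8287/10000 ≈ 0.828700
step 5 [5y] bond c/1=17/200: DF=(1167251/1000000 − 17/200·(0.954300+0.910600+0.870400+0.828700))/(1+17/200) = 3983/5000 ≈ 0.796600
step 6 [6y] zero: DF = P = 3969/5000 ≈ 0.793800
step 7 [7y] bond c/1=9/400: DF=(440811/500000 − 9/400·(0.954300+0.910600+0.870400+0.828700+0.796600+0.793800))/(1+9/400) = 468/625 ≈ 0.748800
step 8 [8y] zero: DF = P = 3641/5000 ≈ 0.728200

1 1 9543/10000
2 2 4553/5000
3 3 544/625
4 4 8287/10000
5 5 3983/5000
6 6 3969/5000
7 7 468/625
8 8 3641/5000
DF(3y) is solved at step 3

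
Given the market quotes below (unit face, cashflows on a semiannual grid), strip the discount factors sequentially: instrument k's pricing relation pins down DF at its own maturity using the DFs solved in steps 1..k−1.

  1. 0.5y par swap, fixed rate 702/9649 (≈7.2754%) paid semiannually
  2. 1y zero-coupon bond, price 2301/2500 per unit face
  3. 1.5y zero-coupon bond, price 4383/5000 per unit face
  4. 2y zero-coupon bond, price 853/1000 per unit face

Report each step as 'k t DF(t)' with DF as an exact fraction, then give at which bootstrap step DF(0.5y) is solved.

1 1/2 9649/10000
2 1 2301/2500
3 3/2 4383/5000
4 2 853/1000
DF(0.5y) is solved at step 1

step 1 [0.5y] swap r/2=351/9649: DF=(1 − 351/9649·(0))/(1+351/9649) = 9649/10000 ≈ 0.964900
step 2 [1y] zero: DF = P = 2301/2500 ≈ 0.920400
step 3 [1.5y] zero: DF = P = 4383/5000 ≈ 0.876600
step 4 [2y] zero: DF = P = 853/1000 ≈ 0.853000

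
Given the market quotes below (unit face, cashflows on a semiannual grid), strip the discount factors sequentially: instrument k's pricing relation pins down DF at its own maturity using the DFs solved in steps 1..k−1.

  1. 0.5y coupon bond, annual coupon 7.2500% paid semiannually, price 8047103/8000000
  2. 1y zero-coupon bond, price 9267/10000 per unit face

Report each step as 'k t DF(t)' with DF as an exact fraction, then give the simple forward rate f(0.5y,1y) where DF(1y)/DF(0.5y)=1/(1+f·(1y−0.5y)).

step 1 [0.5y] bond c/2=29/800: DF=(8047103/8000000 − 29/800·(0))/(1+29/800) = 9707/10000 ≈ 0.970700
step 2 [1y] zero: DF = P = 9267/10000 ≈ 0.926700

1 1/2 9707/10000
2 1 9267/10000
f(0.5y,1y) = ((9707/10000)/(9267/10000) − 1)/(1/2) = 880/9267 ≈ 9.4961%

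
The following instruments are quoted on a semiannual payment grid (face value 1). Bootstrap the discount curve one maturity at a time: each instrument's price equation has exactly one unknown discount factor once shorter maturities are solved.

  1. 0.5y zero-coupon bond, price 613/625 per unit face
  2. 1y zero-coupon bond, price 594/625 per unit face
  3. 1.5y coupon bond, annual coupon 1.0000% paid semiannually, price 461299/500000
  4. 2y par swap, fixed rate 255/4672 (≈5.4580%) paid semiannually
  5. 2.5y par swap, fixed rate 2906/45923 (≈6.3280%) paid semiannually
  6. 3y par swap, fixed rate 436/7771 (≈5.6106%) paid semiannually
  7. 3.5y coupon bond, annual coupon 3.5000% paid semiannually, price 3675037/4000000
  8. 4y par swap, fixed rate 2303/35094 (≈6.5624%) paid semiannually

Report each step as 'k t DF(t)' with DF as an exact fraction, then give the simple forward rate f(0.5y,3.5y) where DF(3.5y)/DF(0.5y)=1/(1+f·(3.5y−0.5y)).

step 1 [0.5y] zero: DF = P = 613/625 ≈ 0.980800
step 2 [1y] zero: DF = P = 594/625 ≈ 0.950400
step 3 [1.5y] bond c/2=1/200: DF=(461299/500000 − 1/200·(0.980800+0.950400))/(1+1/200) = 2271/2500 ≈ 0.908400
step 4 [2y] swap r/2=255/9344: DF=(1 − 255/9344·(0.980800+0.950400+0.908400))/(1+255/9344) = 449/500 ≈ 0.898000
step 5 [2.5y] swap r/2=1453/45923: DF=(1 − 1453/45923·(0.980800+0.950400+0.908400+0.898000))/(1+1453/45923) = 8547/10000 ≈ 0.854700
step 6 [3y] swap r/2=218/7771: DF=(1 − 218/7771·(0.980800+0.950400+0.908400+0.898000+0.854700))/(1+218/7771) = 4237/5000 ≈ 0.847400
step 7 [3.5y] bond c/2=7/400: DF=(3675037/4000000 − 7/400·(0.980800+0.950400+0.908400+0.898000+0.854700+0.847400))/(1+7/400) = 4047/5000 ≈ 0.809400
step 8 [4y] swap r/2=2303/70188: DF=(1 − 2303/70188·(0.980800+0.950400+0.908400+0.898000+0.854700+0.847400+0.809400))/(1+2303/70188) = 7697/10000 ≈ 0.769700

1 1/2 613/625
2 1 594/625
3 3/2 2271/2500
4 2 449/500
5 5/2 8547/10000
6 3 4237/5000
7 7/2 4047/5000
8 4 7697/10000
f(0.5y,3.5y) = ((613/625)/(4047/5000) − 1)/(3) = 857/12141 ≈ 7.0587%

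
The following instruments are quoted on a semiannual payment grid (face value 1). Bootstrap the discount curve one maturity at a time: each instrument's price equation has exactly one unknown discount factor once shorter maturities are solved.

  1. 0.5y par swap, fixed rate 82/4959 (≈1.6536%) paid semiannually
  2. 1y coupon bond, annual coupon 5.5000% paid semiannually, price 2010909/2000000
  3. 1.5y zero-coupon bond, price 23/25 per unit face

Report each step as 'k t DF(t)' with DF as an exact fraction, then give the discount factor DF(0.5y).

1 1/2 4959/5000
2 1 119/125
3 3/2 23/25
DF(0.5y) = 4959/5000 ≈ 0.991800

step 1 [0.5y] swap r/2=41/4959: DF=(1 − 41/4959·(0))/(1+41/4959) = 4959/5000 ≈ 0.991800
step 2 [1y] bond c/2=11/400: DF=(2010909/2000000 − 11/400·(0.991800))/(1+11/400) = 119/125 ≈ 0.952000
step 3 [1.5y] zero: DF = P = 23/25 ≈ 0.920000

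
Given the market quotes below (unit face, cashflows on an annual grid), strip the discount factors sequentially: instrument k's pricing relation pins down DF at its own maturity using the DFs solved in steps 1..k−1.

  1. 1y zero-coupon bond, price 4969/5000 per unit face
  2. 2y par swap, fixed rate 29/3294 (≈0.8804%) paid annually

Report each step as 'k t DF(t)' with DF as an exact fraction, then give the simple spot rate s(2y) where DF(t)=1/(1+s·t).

step 1 [1y] zero: DF = P = 4969/5000 ≈ 0.993800
step 2 [2y] swap r/1=29/3294: DF=(1 − 29/3294·(0.993800))/(1+29/3294) = 4913/5000 ≈ 0.982600

1 1 4969/5000
2 2 4913/5000
s(2y) = (1/(4913/5000) − 1)/(2) = 87/9826 ≈ 0.8854%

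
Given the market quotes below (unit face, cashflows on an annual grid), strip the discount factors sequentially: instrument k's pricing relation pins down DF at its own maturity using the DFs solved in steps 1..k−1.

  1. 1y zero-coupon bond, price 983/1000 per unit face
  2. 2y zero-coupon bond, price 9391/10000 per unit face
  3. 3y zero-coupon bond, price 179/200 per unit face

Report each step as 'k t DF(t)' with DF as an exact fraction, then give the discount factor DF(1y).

1 1 983/1000
2 2 9391/10000
3 3 179/200
DF(1y) = 983/1000 ≈ 0.983000

step 1 [1y] zero: DF = P = 983/1000 ≈ 0.983000
step 2 [2y] zero: DF = P = 9391/10000 ≈ 0.939100
step 3 [3y] zero: DF = P = 179/200 ≈ 0.895000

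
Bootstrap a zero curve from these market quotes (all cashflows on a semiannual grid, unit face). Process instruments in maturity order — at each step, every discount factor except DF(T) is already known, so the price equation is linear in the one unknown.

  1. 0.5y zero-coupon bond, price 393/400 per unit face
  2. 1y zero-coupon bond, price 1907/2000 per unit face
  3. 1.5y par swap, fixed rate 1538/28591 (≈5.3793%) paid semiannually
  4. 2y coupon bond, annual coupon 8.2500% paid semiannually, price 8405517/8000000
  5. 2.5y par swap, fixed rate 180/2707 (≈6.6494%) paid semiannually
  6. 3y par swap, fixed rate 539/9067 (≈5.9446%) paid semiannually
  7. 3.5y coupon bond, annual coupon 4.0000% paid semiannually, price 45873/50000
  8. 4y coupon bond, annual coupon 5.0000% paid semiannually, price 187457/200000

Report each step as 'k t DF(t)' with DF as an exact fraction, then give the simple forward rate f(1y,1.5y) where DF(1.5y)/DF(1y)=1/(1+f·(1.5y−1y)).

1 1/2 393/400
2 1 1907/2000
3 3/2 9231/10000
4 2 4479/5000
5 5/2 847/1000
6 3 8383/10000
7 7/2 991/1250
8 4 953/1250
f(1y,1.5y) = ((1907/2000)/(9231/10000) − 1)/(1/2) = 608/9231 ≈ 6.5865%

step 1 [0.5y] zero: DF = P = 393/400 ≈ 0.982500
step 2 [1y] zero: DF = P = 1907/2000 ≈ 0.953500
step 3 [1.5y] swap r/2=769/28591: DF=(1 − 769/28591·(0.982500+0.953500))/(1+769/28591) = 9231/10000 ≈ 0.923100
step 4 [2y] bond c/2=33/800: DF=(8405517/8000000 − 33/800·(0.982500+0.953500+0.923100))/(1+33/800) = 4479/5000 ≈ 0.895800
step 5 [2.5y] swap r/2=90/2707: DF=(1 − 90/2707·(0.982500+0.953500+0.923100+0.895800))/(1+90/2707) = 847/1000 ≈ 0.847000
step 6 [3y] swap r/2=539/18134: DF=(1 − 539/18134·(0.982500+0.953500+0.923100+0.895800+0.847000))/(1+539/18134) = 8383/10000 ≈ 0.838300
step 7 [3.5y] bond c/2=1/50: DF=(45873/50000 − 1/50·(0.982500+0.953500+0.923100+0.895800+0.847000+0.838300))/(1+1/50) = 991/1250 ≈ 0.792800
step 8 [4y] bond c/2=1/40: DF=(187457/200000 − 1/40·(0.982500+0.953500+0.923100+0.895800+0.847000+0.838300+0.792800))/(1+1/40) = 953/1250 ≈ 0.762400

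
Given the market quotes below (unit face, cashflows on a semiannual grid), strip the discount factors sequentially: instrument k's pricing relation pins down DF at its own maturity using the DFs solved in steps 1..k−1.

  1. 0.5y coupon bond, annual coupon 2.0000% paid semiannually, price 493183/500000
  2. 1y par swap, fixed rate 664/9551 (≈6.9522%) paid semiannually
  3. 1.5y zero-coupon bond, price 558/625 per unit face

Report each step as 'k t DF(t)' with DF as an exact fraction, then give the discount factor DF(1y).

1 1/2 4883/5000
2 1 1167/1250
3 3/2 558/625
DF(1y) = 1167/1250 ≈ 0.933600

step 1 [0.5y] bond c/2=1/100: DF=(493183/500000 − 1/100·(0))/(1+1/100) = 4883/5000 ≈ 0.976600
step 2 [1y] swap r/2=332/9551: DF=(1 − 332/9551·(0.976600))/(1+332/9551) = 1167/1250 ≈ 0.933600
step 3 [1.5y] zero: DF = P = 558/625 ≈ 0.892800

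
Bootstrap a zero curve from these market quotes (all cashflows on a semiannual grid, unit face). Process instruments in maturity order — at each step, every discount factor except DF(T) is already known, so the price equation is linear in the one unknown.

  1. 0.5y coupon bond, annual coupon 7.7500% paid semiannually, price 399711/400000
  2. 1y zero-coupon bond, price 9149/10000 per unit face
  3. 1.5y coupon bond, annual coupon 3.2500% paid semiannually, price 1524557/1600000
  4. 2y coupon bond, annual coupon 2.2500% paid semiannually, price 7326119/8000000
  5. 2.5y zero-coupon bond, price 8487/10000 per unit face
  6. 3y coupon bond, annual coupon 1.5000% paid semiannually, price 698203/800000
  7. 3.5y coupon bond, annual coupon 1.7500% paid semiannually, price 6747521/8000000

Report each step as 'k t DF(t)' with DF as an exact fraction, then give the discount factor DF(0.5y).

1 1/2 481/500
2 1 9149/10000
3 3/2 2269/2500
4 2 4373/5000
5 5/2 8487/10000
6 3 8327/10000
7 7/2 3949/5000
DF(0.5y) = 481/500 ≈ 0.962000

step 1 [0.5y] bond c/2=31/800: DF=(399711/400000 − 31/800·(0))/(1+31/800) = 481/500 ≈ 0.962000
step 2 [1y] zero: DF = P = 9149/10000 ≈ 0.914900
step 3 [1.5y] bond c/2=13/800: DF=(1524557/1600000 − 13/800·(0.962000+0.914900))/(1+13/800) = 2269/2500 ≈ 0.907600
step 4 [2y] bond c/2=9/800: DF=(7326119/8000000 − 9/800·(0.962000+0.914900+0.907600))/(1+9/800) = 4373/5000 ≈ 0.874600
step 5 [2.5y] zero: DF = P = 8487/10000 ≈ 0.848700
step 6 [3y] bond c/2=3/400: DF=(698203/800000 − 3/400·(0.962000+0.914900+0.907600+0.874600+0.848700))/(1+3/400) = 8327/10000 ≈ 0.832700
step 7 [3.5y] bond c/2=7/800: DF=(6747521/8000000 − 7/800·(0.962000+0.914900+0.907600+0.874600+0.848700+0.832700))/(1+7/800) = 3949/5000 ≈ 0.789800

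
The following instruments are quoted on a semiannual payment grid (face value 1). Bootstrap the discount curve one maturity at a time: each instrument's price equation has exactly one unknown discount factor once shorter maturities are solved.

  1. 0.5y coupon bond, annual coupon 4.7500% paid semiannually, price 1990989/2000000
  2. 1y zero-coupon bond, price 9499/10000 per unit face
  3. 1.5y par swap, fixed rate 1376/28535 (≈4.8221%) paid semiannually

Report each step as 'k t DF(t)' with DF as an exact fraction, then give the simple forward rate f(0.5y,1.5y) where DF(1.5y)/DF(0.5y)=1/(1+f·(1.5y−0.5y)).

1 1/2 2431/2500
2 1 9499/10000
3 3/2 582/625
f(0.5y,1.5y) = ((2431/2500)/(582/625) − 1)/(1) = 103/2328 ≈ 4.4244%

step 1 [0.5y] bond c/2=19/800: DF=(1990989/2000000 − 19/800·(0))/(1+19/800) = 2431/2500 ≈ 0.972400
step 2 [1y] zero: DF = P = 9499/10000 ≈ 0.949900
step 3 [1.5y] swap r/2=688/28535: DF=(1 − 688/28535·(0.972400+0.949900))/(1+688/28535) = 582/625 ≈ 0.931200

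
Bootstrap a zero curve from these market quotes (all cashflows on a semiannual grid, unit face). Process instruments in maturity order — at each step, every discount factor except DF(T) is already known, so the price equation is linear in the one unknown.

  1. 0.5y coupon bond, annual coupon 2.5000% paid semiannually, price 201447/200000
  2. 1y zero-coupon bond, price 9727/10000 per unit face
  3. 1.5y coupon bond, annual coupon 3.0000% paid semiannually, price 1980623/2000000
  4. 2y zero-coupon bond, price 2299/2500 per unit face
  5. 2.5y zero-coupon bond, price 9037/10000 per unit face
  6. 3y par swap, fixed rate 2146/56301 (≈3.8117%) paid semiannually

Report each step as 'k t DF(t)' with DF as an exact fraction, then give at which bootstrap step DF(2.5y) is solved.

step 1 [0.5y] bond c/2=1/80: DF=(201447/200000 − 1/80·(0))/(1+1/80) = 2487/2500 ≈ 0.994800
step 2 [1y] zero: DF = P = 9727/10000 ≈ 0.972700
step 3 [1.5y] bond c/2=3/200: DF=(1980623/2000000 − 3/200·(0.994800+0.972700))/(1+3/200) = 4733/5000 ≈ 0.946600
step 4 [2y] zero: DF = P = 2299/2500 ≈ 0.919600
step 5 [2.5y] zero: DF = P = 9037/10000 ≈ 0.903700
step 6 [3y] swap r/2=1073/56301: DF=(1 − 1073/56301·(0.994800+0.972700+0.946600+0.919600+0.903700))/(1+1073/56301) = 8927/10000 ≈ 0.892700

1 1/2 2487/2500
2 1 9727/10000
3 3/2 4733/5000
4 2 2299/2500
5 5/2 9037/10000
6 3 8927/10000
DF(2.5y) is solved at step 5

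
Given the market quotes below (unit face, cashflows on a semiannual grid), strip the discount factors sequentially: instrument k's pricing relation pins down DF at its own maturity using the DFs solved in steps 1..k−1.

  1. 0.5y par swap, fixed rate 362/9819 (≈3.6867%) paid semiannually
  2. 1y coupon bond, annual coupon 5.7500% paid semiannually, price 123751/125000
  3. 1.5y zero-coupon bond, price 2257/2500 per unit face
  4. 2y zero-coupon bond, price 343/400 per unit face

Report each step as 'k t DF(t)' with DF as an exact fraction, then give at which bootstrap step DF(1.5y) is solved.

1 1/2 9819/10000
2 1 9349/10000
3 3/2 2257/2500
4 2 343/400
DF(1.5y) is solved at step 3

step 1 [0.5y] swap r/2=181/9819: DF=(1 − 181/9819·(0))/(1+181/9819) = 9819/10000 ≈ 0.981900
step 2 [1y] bond c/2=23/800: DF=(123751/125000 − 23/800·(0.981900))/(1+23/800) = 9349/10000 ≈ 0.934900
step 3 [1.5y] zero: DF = P = 2257/2500 ≈ 0.902800
step 4 [2y] zero: DF = P = 343/400 ≈ 0.857500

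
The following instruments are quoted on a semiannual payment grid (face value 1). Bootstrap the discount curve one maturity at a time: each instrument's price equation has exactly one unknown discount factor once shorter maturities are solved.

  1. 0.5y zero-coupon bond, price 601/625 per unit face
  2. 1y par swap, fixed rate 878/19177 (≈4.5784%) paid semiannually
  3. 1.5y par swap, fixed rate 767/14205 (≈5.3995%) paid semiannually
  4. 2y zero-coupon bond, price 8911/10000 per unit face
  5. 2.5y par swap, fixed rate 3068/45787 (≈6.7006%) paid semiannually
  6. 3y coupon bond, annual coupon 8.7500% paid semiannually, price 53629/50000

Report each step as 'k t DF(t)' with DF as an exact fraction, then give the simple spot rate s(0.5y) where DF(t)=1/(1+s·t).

step 1 [0.5y] zero: DF = P = 601/625 ≈ 0.961600
step 2 [1y] swap r/2=439/19177: DF=(1 − 439/19177·(0.961600))/(1+439/19177) = 9561/10000 ≈ 0.956100
step 3 [1.5y] swap r/2=767/28410: DF=(1 − 767/28410·(0.961600+0.956100))/(1+767/28410) = 9233/10000 ≈ 0.923300
step 4 [2y] zero: DF = P = 8911/10000 ≈ 0.891100
step 5 [2.5y] swap r/2=1534/45787: DF=(1 − 1534/45787·(0.961600+0.956100+0.923300+0.891100))/(1+1534/45787) = 4233/5000 ≈ 0.846600
step 6 [3y] bond c/2=7/160: DF=(53629/50000 − 7/160·(0.961600+0.956100+0.923300+0.891100+0.846600))/(1+7/160) = 8357/10000 ≈ 0.835700

1 1/2 601/625
2 1 9561/10000
3 3/2 9233/10000
4 2 8911/10000
5 5/2 4233/5000
6 3 8357/10000
s(0.5y) = (1/(601/625) − 1)/(1/2) = 48/601 ≈ 7.9867%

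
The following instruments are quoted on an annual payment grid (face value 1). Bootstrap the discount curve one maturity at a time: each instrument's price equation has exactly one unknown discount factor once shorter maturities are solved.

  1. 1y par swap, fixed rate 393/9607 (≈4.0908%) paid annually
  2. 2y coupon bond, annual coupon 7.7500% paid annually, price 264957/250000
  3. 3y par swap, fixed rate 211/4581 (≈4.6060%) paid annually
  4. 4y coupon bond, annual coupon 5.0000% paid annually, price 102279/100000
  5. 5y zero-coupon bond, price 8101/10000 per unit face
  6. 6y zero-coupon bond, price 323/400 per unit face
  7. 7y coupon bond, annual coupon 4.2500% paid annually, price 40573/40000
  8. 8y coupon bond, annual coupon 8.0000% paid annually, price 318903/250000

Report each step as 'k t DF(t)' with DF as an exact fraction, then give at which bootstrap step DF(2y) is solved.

step 1 [1y] swap r/1=393/9607: DF=(1 − 393/9607·(0))/(1+393/9607) = 9607/10000 ≈ 0.960700
step 2 [2y] bond c/1=31/400: DF=(264957/250000 − 31/400·(0.960700))/(1+31/400) = 1829/2000 ≈ 0.914500
step 3 [3y] swap r/1=211/4581: DF=(1 − 211/4581·(0.960700+0.914500))/(1+211/4581) = 4367/5000 ≈ 0.873400
step 4 [4y] bond c/1=1/20: DF=(102279/100000 − 1/20·(0.960700+0.914500+0.873400))/(1+1/20) = 527/625 ≈ 0.843200
step 5 [5y] zero: DF = P = 8101/10000 ≈ 0.810100
step 6 [6y] zero: DF = P = 323/400 ≈ 0.807500
step 7 [7y] bond c/1=17/400: DF=(40573/40000 − 17/400·(0.960700+0.914500+0.873400+0.843200+0.810100+0.807500))/(1+17/400) = 3803/5000 ≈ 0.760600
step 8 [8y] bond c/1=2/25: DF=(318903/250000 − 2/25·(0.960700+0.914500+0.873400+0.843200+0.810100+0.807500+0.760600))/(1+2/25) = 7389/10000 ≈ 0.738900

1 1 9607/10000
2 2 1829/2000
3 3 4367/5000
4 4 527/625
5 5 8101/10000
6 6 323/400
7 7 3803/5000
8 8 7389/10000
DF(2y) is solved at step 2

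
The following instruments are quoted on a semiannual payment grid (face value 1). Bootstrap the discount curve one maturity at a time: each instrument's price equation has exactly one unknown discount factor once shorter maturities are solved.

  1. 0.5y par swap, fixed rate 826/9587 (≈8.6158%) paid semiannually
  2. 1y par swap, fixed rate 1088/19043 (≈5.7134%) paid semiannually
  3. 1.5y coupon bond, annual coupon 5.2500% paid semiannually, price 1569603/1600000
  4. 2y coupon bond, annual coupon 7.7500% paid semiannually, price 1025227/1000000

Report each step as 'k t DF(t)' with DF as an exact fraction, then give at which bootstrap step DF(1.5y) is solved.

step 1 [0.5y] swap r/2=413/9587: DF=(1 − 413/9587·(0))/(1+413/9587) = 9587/10000 ≈ 0.958700
step 2 [1y] swap r/2=544/19043: DF=(1 − 544/19043·(0.958700))/(1+544/19043) = 591/625 ≈ 0.945600
step 3 [1.5y] bond c/2=21/800: DF=(1569603/1600000 − 21/800·(0.958700+0.945600))/(1+21/800) = 567/625 ≈ 0.907200
step 4 [2y] bond c/2=31/800: DF=(1025227/1000000 − 31/800·(0.958700+0.945600+0.907200))/(1+31/800) = 8821/10000 ≈ 0.882100

1 1/2 9587/10000
2 1 591/625
3 3/2 567/625
4 2 8821/10000
DF(1.5y) is solved at step 3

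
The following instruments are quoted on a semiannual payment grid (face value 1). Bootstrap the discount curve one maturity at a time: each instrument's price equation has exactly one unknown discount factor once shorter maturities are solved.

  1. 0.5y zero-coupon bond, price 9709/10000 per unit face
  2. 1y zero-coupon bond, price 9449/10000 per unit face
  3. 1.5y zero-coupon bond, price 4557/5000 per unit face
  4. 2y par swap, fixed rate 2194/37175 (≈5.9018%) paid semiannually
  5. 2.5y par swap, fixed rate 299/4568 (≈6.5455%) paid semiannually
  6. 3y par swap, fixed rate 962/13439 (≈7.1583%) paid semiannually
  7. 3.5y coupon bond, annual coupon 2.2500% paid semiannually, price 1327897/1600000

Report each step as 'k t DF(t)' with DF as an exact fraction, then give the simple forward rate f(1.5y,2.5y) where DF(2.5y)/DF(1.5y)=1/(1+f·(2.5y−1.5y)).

1 1/2 9709/10000
2 1 9449/10000
3 3/2 4557/5000
4 2 8903/10000
5 5/2 1701/2000
6 3 2019/2500
7 7/2 7609/10000
f(1.5y,2.5y) = ((4557/5000)/(1701/2000) − 1)/(1) = 29/405 ≈ 7.1605%

step 1 [0.5y] zero: DF = P = 9709/10000 ≈ 0.970900
step 2 [1y] zero: DF = P = 9449/10000 ≈ 0.944900
step 3 [1.5y] zero: DF = P = 4557/5000 ≈ 0.911400
step 4 [2y] swap r/2=1097/37175: DF=(1 − 1097/37175·(0.970900+0.944900+0.911400))/(1+1097/37175) = 8903/10000 ≈ 0.890300
step 5 [2.5y] swap r/2=299/9136: DF=(1 − 299/9136·(0.970900+0.944900+0.911400+0.890300))/(1+299/9136) = 1701/2000 ≈ 0.850500
step 6 [3y] swap r/2=481/13439: DF=(1 − 481/13439·(0.970900+0.944900+0.911400+0.890300+0.850500))/(1+481/13439) = 2019/2500 ≈ 0.807600
step 7 [3.5y] bond c/2=9/800: DF=(1327897/1600000 − 9/800·(0.970900+0.944900+0.911400+0.890300+0.850500+0.807600))/(1+9/800) = 7609/10000 ≈ 0.760900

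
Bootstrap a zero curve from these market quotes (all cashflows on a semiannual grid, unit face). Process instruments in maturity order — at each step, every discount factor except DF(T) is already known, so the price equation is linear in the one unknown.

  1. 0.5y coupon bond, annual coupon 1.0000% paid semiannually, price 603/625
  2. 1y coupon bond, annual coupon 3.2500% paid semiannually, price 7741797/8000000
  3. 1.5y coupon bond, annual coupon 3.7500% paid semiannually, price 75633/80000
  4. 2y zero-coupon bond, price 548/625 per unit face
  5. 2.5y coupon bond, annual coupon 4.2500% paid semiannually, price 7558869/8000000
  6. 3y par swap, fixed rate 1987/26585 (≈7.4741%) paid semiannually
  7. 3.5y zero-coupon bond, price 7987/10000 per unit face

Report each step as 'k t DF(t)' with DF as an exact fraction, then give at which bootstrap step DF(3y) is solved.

step 1 [0.5y] bond c/2=1/200: DF=(603/625 − 1/200·(0))/(1+1/200) = 24/25 ≈ 0.960000
step 2 [1y] bond c/2=13/800: DF=(7741797/8000000 − 13/800·(0.960000))/(1+13/800) = 9369/10000 ≈ 0.936900
step 3 [1.5y] bond c/2=3/160: DF=(75633/80000 − 3/160·(0.960000+0.936900))/(1+3/160) = 8931/10000 ≈ 0.893100
step 4 [2y] zero: DF = P = 548/625 ≈ 0.876800
step 5 [2.5y] bond c/2=17/800: DF=(7558869/8000000 − 17/800·(0.960000+0.936900+0.893100+0.876800))/(1+17/800) = 8489/10000 ≈ 0.848900
step 6 [3y] swap r/2=1987/53170: DF=(1 − 1987/53170·(0.960000+0.936900+0.893100+0.876800+0.848900))/(1+1987/53170) = 8013/10000 ≈ 0.801300
step 7 [3.5y] zero: DF = P = 7987/10000 ≈ 0.798700

1 1/2 24/25
2 1 9369/10000
3 3/2 8931/10000
4 2 548/625
5 5/2 8489/10000
6 3 8013/10000
7 7/2 7987/10000
DF(3y) is solved at step 6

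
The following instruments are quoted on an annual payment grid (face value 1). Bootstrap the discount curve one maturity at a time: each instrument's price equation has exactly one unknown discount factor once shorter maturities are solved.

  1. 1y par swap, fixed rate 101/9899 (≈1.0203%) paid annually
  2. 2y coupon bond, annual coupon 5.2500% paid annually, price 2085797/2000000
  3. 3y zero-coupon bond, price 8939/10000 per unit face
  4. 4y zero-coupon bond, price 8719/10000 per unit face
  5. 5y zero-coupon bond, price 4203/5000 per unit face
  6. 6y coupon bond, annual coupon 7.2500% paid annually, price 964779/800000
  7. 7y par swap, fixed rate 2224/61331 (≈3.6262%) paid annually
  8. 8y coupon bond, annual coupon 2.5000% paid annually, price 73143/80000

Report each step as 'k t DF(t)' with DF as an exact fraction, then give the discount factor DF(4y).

step 1 [1y] swap r/1=101/9899: DF=(1 − 101/9899·(0))/(1+101/9899) = 9899/10000 ≈ 0.989900
step 2 [2y] bond c/1=21/400: DF=(2085797/2000000 − 21/400·(0.989900))/(1+21/400) = 1883/2000 ≈ 0.941500
step 3 [3y] zero: DF = P = 8939/10000 ≈ 0.893900
step 4 [4y] zero: DF = P = 8719/10000 ≈ 0.871900
step 5 [5y] zero: DF = P = 4203/5000 ≈ 0.840600
step 6 [6y] bond c/1=29/400: DF=(964779/800000 − 29/400·(0.989900+0.941500+0.893900+0.871900+0.840600))/(1+29/400) = 8177/10000 ≈ 0.817700
step 7 [7y] swap r/1=2224/61331: DF=(1 − 2224/61331·(0.989900+0.941500+0.893900+0.871900+0.840600+0.817700))/(1+2224/61331) = 486/625 ≈ 0.777600
step 8 [8y] bond c/1=1/40: DF=(73143/80000 − 1/40·(0.989900+0.941500+0.893900+0.871900+0.840600+0.817700+0.777600))/(1+1/40) = 464/625 ≈ 0.742400

1 1 9899/10000
2 2 1883/2000
3 3 8939/10000
4 4 8719/10000
5 5 4203/5000
6 6 8177/10000
7 7 486/625
8 8 464/625
DF(4y) = 8719/10000 ≈ 0.871900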